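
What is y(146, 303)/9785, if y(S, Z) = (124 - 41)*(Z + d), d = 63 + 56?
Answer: 35026/9785 ≈ 3.5796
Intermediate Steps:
d = 119
y(S, Z) = 9877 + 83*Z (y(S, Z) = (124 - 41)*(Z + 119) = 83*(119 + Z) = 9877 + 83*Z)
y(146, 303)/9785 = (9877 + 83*303)/9785 = (9877 + 25149)*(1/9785) = 35026*(1/9785) = 35026/9785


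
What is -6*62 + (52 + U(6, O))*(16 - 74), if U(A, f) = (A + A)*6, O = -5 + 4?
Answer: -7564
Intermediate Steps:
O = -1
U(A, f) = 12*A (U(A, f) = (2*A)*6 = 12*A)
-6*62 + (52 + U(6, O))*(16 - 74) = -6*62 + (52 + 12*6)*(16 - 74) = -372 + (52 + 72)*(-58) = -372 + 124*(-58) = -372 - 7192 = -7564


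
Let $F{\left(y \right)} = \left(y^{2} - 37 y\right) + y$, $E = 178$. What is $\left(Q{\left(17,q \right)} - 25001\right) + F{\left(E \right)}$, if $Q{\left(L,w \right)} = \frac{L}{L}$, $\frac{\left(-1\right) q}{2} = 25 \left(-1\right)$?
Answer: $276$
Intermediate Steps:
$q = 50$ ($q = - 2 \cdot 25 \left(-1\right) = \left(-2\right) \left(-25\right) = 50$)
$Q{\left(L,w \right)} = 1$
$F{\left(y \right)} = y^{2} - 36 y$
$\left(Q{\left(17,q \right)} - 25001\right) + F{\left(E \right)} = \left(1 - 25001\right) + 178 \left(-36 + 178\right) = -25000 + 178 \cdot 142 = -25000 + 25276 = 276$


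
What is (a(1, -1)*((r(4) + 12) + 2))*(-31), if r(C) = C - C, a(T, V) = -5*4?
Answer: 8680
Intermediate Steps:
a(T, V) = -20
r(C) = 0
(a(1, -1)*((r(4) + 12) + 2))*(-31) = -20*((0 + 12) + 2)*(-31) = -20*(12 + 2)*(-31) = -20*14*(-31) = -280*(-31) = 8680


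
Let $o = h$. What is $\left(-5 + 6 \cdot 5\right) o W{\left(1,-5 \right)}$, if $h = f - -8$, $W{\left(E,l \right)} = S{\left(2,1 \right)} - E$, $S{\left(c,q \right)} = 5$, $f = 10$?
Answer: $1800$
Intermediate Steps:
$W{\left(E,l \right)} = 5 - E$
$h = 18$ ($h = 10 - -8 = 10 + 8 = 18$)
$o = 18$
$\left(-5 + 6 \cdot 5\right) o W{\left(1,-5 \right)} = \left(-5 + 6 \cdot 5\right) 18 \left(5 - 1\right) = \left(-5 + 30\right) 18 \left(5 - 1\right) = 25 \cdot 18 \cdot 4 = 450 \cdot 4 = 1800$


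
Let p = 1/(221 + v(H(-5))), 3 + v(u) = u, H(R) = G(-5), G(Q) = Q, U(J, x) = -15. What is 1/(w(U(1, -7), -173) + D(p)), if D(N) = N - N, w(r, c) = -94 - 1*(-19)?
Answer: -1/75 ≈ -0.013333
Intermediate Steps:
w(r, c) = -75 (w(r, c) = -94 + 19 = -75)
H(R) = -5
v(u) = -3 + u
p = 1/213 (p = 1/(221 + (-3 - 5)) = 1/(221 - 8) = 1/213 ≈ 0.0046948)
D(N) = 0
1/(w(U(1, -7), -173) + D(p)) = 1/(-75 + 0) = 1/(-75) = -1/75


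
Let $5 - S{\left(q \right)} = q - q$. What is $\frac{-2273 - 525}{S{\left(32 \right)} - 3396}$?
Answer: $\frac{2798}{3391} \approx 0.82513$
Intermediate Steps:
$S{\left(q \right)} = 5$ ($S{\left(q \right)} = 5 - \left(q - q\right) = 5 - 0 = 5 + 0 = 5$)
$\frac{-2273 - 525}{S{\left(32 \right)} - 3396} = \frac{-2273 - 525}{5 - 3396} = \frac{-2273 - 525}{-3391} = \left(-2798\right) \left(- \frac{1}{3391}\right) = \frac{2798}{3391}$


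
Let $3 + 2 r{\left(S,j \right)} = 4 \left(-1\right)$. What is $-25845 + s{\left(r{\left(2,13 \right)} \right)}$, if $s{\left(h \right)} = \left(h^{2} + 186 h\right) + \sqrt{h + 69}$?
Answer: $- \frac{105935}{4} + \frac{\sqrt{262}}{2} \approx -26476.0$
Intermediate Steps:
$r{\left(S,j \right)} = - \frac{7}{2}$ ($r{\left(S,j \right)} = - \frac{3}{2} + \frac{4 \left(-1\right)}{2} = - \frac{3}{2} + \frac{1}{2} \left(-4\right) = - \frac{3}{2} - 2 = - \frac{7}{2}$)
$s{\left(h \right)} = h^{2} + \sqrt{69 + h} + 186 h$ ($s{\left(h \right)} = \left(h^{2} + 186 h\right) + \sqrt{69 + h} = h^{2} + \sqrt{69 + h} + 186 h$)
$-25845 + s{\left(r{\left(2,13 \right)} \right)} = -25845 + \left(\left(- \frac{7}{2}\right)^{2} + \sqrt{69 - \frac{7}{2}} + 186 \left(- \frac{7}{2}\right)\right) = -25845 + \left(\frac{49}{4} + \sqrt{\frac{131}{2}} - 651\right) = -25845 + \left(\frac{49}{4} + \frac{\sqrt{262}}{2} - 651\right) = -25845 - \left(\frac{2555}{4} - \frac{\sqrt{262}}{2}\right) = - \frac{105935}{4} + \frac{\sqrt{262}}{2}$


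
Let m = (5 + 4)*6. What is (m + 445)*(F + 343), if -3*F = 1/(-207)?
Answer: 106288996/621 ≈ 1.7116e+5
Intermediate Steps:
m = 54 (m = 9*6 = 54)
F = 1/621 (F = -⅓/(-207) = -⅓*(-1/207) = 1/621 ≈ 0.0016103)
(m + 445)*(F + 343) = (54 + 445)*(1/621 + 343) = 499*(213004/621) = 106288996/621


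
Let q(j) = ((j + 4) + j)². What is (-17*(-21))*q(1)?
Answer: 12852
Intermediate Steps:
q(j) = (4 + 2*j)² (q(j) = ((4 + j) + j)² = (4 + 2*j)²)
(-17*(-21))*q(1) = (-17*(-21))*(4*(2 + 1)²) = 357*(4*3²) = 357*(4*9) = 357*36 = 12852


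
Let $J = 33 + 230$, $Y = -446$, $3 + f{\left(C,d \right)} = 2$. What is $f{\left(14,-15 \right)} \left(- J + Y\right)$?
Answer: $709$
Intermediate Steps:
$f{\left(C,d \right)} = -1$ ($f{\left(C,d \right)} = -3 + 2 = -1$)
$J = 263$
$f{\left(14,-15 \right)} \left(- J + Y\right) = - (\left(-1\right) 263 - 446) = - (-263 - 446) = \left(-1\right) \left(-709\right) = 709$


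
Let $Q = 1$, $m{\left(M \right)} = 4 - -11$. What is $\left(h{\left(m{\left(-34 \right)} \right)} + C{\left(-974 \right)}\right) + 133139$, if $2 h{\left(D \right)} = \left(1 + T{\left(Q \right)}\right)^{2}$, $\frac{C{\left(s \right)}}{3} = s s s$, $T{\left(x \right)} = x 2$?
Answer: $- \frac{5543796257}{2} \approx -2.7719 \cdot 10^{9}$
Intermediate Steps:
$m{\left(M \right)} = 15$ ($m{\left(M \right)} = 4 + 11 = 15$)
$T{\left(x \right)} = 2 x$
$C{\left(s \right)} = 3 s^{3}$ ($C{\left(s \right)} = 3 s s s = 3 s^{2} s = 3 s^{3}$)
$h{\left(D \right)} = \frac{9}{2}$ ($h{\left(D \right)} = \frac{\left(1 + 2 \cdot 1\right)^{2}}{2} = \frac{\left(1 + 2\right)^{2}}{2} = \frac{3^{2}}{2} = \frac{1}{2} \cdot 9 = \frac{9}{2}$)
$\left(h{\left(m{\left(-34 \right)} \right)} + C{\left(-974 \right)}\right) + 133139 = \left(\frac{9}{2} + 3 \left(-974\right)^{3}\right) + 133139 = \left(\frac{9}{2} + 3 \left(-924010424\right)\right) + 133139 = \left(\frac{9}{2} - 2772031272\right) + 133139 = - \frac{5544062535}{2} + 133139 = - \frac{5543796257}{2}$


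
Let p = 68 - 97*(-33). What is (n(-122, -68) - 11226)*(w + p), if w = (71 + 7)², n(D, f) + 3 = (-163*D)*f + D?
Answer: -12753741447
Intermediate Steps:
n(D, f) = -3 + D - 163*D*f (n(D, f) = -3 + ((-163*D)*f + D) = -3 + (-163*D*f + D) = -3 + (D - 163*D*f) = -3 + D - 163*D*f)
w = 6084 (w = 78² = 6084)
p = 3269 (p = 68 + 3201 = 3269)
(n(-122, -68) - 11226)*(w + p) = ((-3 - 122 - 163*(-122)*(-68)) - 11226)*(6084 + 3269) = ((-3 - 122 - 1352248) - 11226)*9353 = (-1352373 - 11226)*9353 = -1363599*9353 = -12753741447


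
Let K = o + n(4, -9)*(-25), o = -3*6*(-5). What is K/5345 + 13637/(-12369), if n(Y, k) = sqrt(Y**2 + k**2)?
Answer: -14355311/13222461 - 5*sqrt(97)/1069 ≈ -1.1317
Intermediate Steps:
o = 90 (o = -18*(-5) = 90)
K = 90 - 25*sqrt(97) (K = 90 + sqrt(4**2 + (-9)**2)*(-25) = 90 + sqrt(16 + 81)*(-25) = 90 + sqrt(97)*(-25) = 90 - 25*sqrt(97) ≈ -156.22)
K/5345 + 13637/(-12369) = (90 - 25*sqrt(97))/5345 + 13637/(-12369) = (90 - 25*sqrt(97))*(1/5345) + 13637*(-1/12369) = (18/1069 - 5*sqrt(97)/1069) - 13637/12369 = -14355311/13222461 - 5*sqrt(97)/1069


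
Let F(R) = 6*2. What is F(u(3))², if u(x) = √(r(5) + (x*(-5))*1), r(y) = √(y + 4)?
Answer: 144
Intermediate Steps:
r(y) = √(4 + y)
u(x) = √(3 - 5*x) (u(x) = √(√(4 + 5) + (x*(-5))*1) = √(√9 - 5*x*1) = √(3 - 5*x))
F(R) = 12
F(u(3))² = 12² = 144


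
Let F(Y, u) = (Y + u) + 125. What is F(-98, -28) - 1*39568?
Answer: -39569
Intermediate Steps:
F(Y, u) = 125 + Y + u
F(-98, -28) - 1*39568 = (125 - 98 - 28) - 1*39568 = -1 - 39568 = -39569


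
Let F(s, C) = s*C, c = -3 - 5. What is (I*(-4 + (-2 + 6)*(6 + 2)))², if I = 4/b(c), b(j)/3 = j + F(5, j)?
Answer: 49/81 ≈ 0.60494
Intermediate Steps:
c = -8
F(s, C) = C*s
b(j) = 18*j (b(j) = 3*(j + j*5) = 3*(j + 5*j) = 3*(6*j) = 18*j)
I = -1/36 (I = 4/((18*(-8))) = 4/(-144) = 4*(-1/144) = -1/36 ≈ -0.027778)
(I*(-4 + (-2 + 6)*(6 + 2)))² = (-(-4 + (-2 + 6)*(6 + 2))/36)² = (-(-4 + 4*8)/36)² = (-(-4 + 32)/36)² = (-1/36*28)² = (-7/9)² = 49/81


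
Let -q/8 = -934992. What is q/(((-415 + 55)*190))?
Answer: -51944/475 ≈ -109.36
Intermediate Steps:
q = 7479936 (q = -8*(-934992) = 7479936)
q/(((-415 + 55)*190)) = 7479936/(((-415 + 55)*190)) = 7479936/((-360*190)) = 7479936/(-68400) = 7479936*(-1/68400) = -51944/475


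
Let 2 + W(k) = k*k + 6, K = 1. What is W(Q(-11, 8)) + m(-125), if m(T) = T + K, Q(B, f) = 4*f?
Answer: 904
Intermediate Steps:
m(T) = 1 + T (m(T) = T + 1 = 1 + T)
W(k) = 4 + k² (W(k) = -2 + (k*k + 6) = -2 + (k² + 6) = -2 + (6 + k²) = 4 + k²)
W(Q(-11, 8)) + m(-125) = (4 + (4*8)²) + (1 - 125) = (4 + 32²) - 124 = (4 + 1024) - 124 = 1028 - 124 = 904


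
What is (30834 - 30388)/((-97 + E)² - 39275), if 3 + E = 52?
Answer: -446/36971 ≈ -0.012064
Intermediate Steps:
E = 49 (E = -3 + 52 = 49)
(30834 - 30388)/((-97 + E)² - 39275) = (30834 - 30388)/((-97 + 49)² - 39275) = 446/((-48)² - 39275) = 446/(2304 - 39275) = 446/(-36971) = 446*(-1/36971) = -446/36971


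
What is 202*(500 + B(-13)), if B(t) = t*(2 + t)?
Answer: 129886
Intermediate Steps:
202*(500 + B(-13)) = 202*(500 - 13*(2 - 13)) = 202*(500 - 13*(-11)) = 202*(500 + 143) = 202*643 = 129886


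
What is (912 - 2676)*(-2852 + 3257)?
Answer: -714420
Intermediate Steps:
(912 - 2676)*(-2852 + 3257) = -1764*405 = -714420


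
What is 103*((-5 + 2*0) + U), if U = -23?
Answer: -2884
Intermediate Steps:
103*((-5 + 2*0) + U) = 103*((-5 + 2*0) - 23) = 103*((-5 + 0) - 23) = 103*(-5 - 23) = 103*(-28) = -2884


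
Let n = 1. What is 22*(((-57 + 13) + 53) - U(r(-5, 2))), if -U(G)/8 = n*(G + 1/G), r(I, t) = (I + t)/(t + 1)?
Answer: -154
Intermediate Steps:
r(I, t) = (I + t)/(1 + t)
U(G) = -8*G - 8/G (U(G) = -8*(G + 1/G) = -8*G - 8/G)
22*(((-57 + 13) + 53) - U(r(-5, 2))) = 22*(((-57 + 13) + 53) - (-8*(-5 + 2)/(1 + 2) - 8*(1 + 2)/(-5 + 2))) = 22*((-44 + 53) - (-8*(-3)/3 - 8/(-3/3))) = 22*(9 - (-8*(-3)/3 - 8/((1/3)*(-3)))) = 22*(9 - (-8*(-1) - 8/(-1))) = 22*(9 - (8 - 8*(-1))) = 22*(9 - (8 + 8)) = 22*(9 - 1*16) = 22*(9 - 16) = 22*(-7) = -154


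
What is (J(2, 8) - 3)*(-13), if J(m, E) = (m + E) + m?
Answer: -117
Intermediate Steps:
J(m, E) = E + 2*m (J(m, E) = (E + m) + m = E + 2*m)
(J(2, 8) - 3)*(-13) = ((8 + 2*2) - 3)*(-13) = ((8 + 4) - 3)*(-13) = (12 - 3)*(-13) = 9*(-13) = -117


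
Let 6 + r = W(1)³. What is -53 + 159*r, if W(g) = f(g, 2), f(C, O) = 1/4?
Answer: -64289/64 ≈ -1004.5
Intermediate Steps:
f(C, O) = ¼
W(g) = ¼
r = -383/64 (r = -6 + (¼)³ = -6 + 1/64 = -383/64 ≈ -5.9844)
-53 + 159*r = -53 + 159*(-383/64) = -53 - 60897/64 = -64289/64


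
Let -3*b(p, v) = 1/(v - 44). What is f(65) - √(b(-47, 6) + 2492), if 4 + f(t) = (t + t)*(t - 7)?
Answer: 7536 - 533*√114/114 ≈ 7486.1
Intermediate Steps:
b(p, v) = -1/(3*(-44 + v)) (b(p, v) = -1/(3*(v - 44)) = -1/(3*(-44 + v)))
f(t) = -4 + 2*t*(-7 + t) (f(t) = -4 + (t + t)*(t - 7) = -4 + (2*t)*(-7 + t) = -4 + 2*t*(-7 + t))
f(65) - √(b(-47, 6) + 2492) = (-4 - 14*65 + 2*65²) - √(-1/(-132 + 3*6) + 2492) = (-4 - 910 + 2*4225) - √(-1/(-132 + 18) + 2492) = (-4 - 910 + 8450) - √(-1/(-114) + 2492) = 7536 - √(-1*(-1/114) + 2492) = 7536 - √(1/114 + 2492) = 7536 - √(284089/114) = 7536 - 533*√114/114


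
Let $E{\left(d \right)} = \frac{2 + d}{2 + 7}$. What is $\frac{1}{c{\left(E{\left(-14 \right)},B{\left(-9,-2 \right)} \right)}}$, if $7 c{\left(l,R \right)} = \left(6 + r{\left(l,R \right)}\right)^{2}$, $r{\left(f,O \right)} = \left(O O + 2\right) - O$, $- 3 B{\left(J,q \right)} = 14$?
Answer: $\frac{567}{96100} \approx 0.0059001$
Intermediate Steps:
$B{\left(J,q \right)} = - \frac{14}{3}$ ($B{\left(J,q \right)} = \left(- \frac{1}{3}\right) 14 = - \frac{14}{3}$)
$E{\left(d \right)} = \frac{2}{9} + \frac{d}{9}$ ($E{\left(d \right)} = \frac{2 + d}{9} = \left(2 + d\right) \frac{1}{9} = \frac{2}{9} + \frac{d}{9}$)
$r{\left(f,O \right)} = 2 + O^{2} - O$ ($r{\left(f,O \right)} = \left(O^{2} + 2\right) - O = \left(2 + O^{2}\right) - O = 2 + O^{2} - O$)
$c{\left(l,R \right)} = \frac{\left(8 + R^{2} - R\right)^{2}}{7}$ ($c{\left(l,R \right)} = \frac{\left(6 + \left(2 + R^{2} - R\right)\right)^{2}}{7} = \frac{\left(8 + R^{2} - R\right)^{2}}{7}$)
$\frac{1}{c{\left(E{\left(-14 \right)},B{\left(-9,-2 \right)} \right)}} = \frac{1}{\frac{1}{7} \left(8 + \left(- \frac{14}{3}\right)^{2} - - \frac{14}{3}\right)^{2}} = \frac{1}{\frac{1}{7} \left(8 + \frac{196}{9} + \frac{14}{3}\right)^{2}} = \frac{1}{\frac{1}{7} \left(\frac{310}{9}\right)^{2}} = \frac{1}{\frac{1}{7} \cdot \frac{96100}{81}} = \frac{1}{\frac{96100}{567}} = \frac{567}{96100}$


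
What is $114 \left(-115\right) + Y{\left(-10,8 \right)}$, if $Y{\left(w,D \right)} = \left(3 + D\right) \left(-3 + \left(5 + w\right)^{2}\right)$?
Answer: $-12868$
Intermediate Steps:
$Y{\left(w,D \right)} = \left(-3 + \left(5 + w\right)^{2}\right) \left(3 + D\right)$
$114 \left(-115\right) + Y{\left(-10,8 \right)} = 114 \left(-115\right) + \left(-9 - 24 + 3 \left(5 - 10\right)^{2} + 8 \left(5 - 10\right)^{2}\right) = -13110 + \left(-9 - 24 + 3 \left(-5\right)^{2} + 8 \left(-5\right)^{2}\right) = -13110 + \left(-9 - 24 + 3 \cdot 25 + 8 \cdot 25\right) = -13110 + \left(-9 - 24 + 75 + 200\right) = -13110 + 242 = -12868$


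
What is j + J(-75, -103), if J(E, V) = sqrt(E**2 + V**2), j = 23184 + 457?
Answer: 23641 + sqrt(16234) ≈ 23768.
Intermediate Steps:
j = 23641
j + J(-75, -103) = 23641 + sqrt((-75)**2 + (-103)**2) = 23641 + sqrt(5625 + 10609) = 23641 + sqrt(16234)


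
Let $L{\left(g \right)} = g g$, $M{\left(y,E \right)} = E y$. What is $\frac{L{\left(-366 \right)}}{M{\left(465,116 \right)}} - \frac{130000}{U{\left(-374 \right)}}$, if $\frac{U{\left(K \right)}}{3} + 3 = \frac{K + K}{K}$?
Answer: $\frac{584383489}{13485} \approx 43336.0$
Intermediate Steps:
$L{\left(g \right)} = g^{2}$
$U{\left(K \right)} = -3$ ($U{\left(K \right)} = -9 + 3 \frac{K + K}{K} = -9 + 3 \frac{2 K}{K} = -9 + 3 \cdot 2 = -9 + 6 = -3$)
$\frac{L{\left(-366 \right)}}{M{\left(465,116 \right)}} - \frac{130000}{U{\left(-374 \right)}} = \frac{\left(-366\right)^{2}}{116 \cdot 465} - \frac{130000}{-3} = \frac{133956}{53940} - - \frac{130000}{3} = 133956 \cdot \frac{1}{53940} + \frac{130000}{3} = \frac{11163}{4495} + \frac{130000}{3} = \frac{584383489}{13485}$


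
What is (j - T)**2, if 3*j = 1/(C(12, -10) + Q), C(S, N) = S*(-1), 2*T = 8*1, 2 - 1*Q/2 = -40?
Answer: 744769/46656 ≈ 15.963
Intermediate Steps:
Q = 84 (Q = 4 - 2*(-40) = 4 + 80 = 84)
T = 4 (T = (8*1)/2 = (1/2)*8 = 4)
C(S, N) = -S
j = 1/216 (j = 1/(3*(-1*12 + 84)) = 1/(3*(-12 + 84)) = (1/3)/72 = (1/3)*(1/72) = 1/216 ≈ 0.0046296)
(j - T)**2 = (1/216 - 1*4)**2 = (1/216 - 4)**2 = (-863/216)**2 = 744769/46656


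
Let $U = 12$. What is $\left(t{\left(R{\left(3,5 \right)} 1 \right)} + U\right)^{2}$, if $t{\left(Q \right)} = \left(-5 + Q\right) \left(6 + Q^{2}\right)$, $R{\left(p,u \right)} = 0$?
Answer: $324$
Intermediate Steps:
$\left(t{\left(R{\left(3,5 \right)} 1 \right)} + U\right)^{2} = \left(\left(-30 + \left(0 \cdot 1\right)^{3} - 5 \left(0 \cdot 1\right)^{2} + 6 \cdot 0 \cdot 1\right) + 12\right)^{2} = \left(\left(-30 + 0^{3} - 5 \cdot 0^{2} + 6 \cdot 0\right) + 12\right)^{2} = \left(\left(-30 + 0 - 0 + 0\right) + 12\right)^{2} = \left(\left(-30 + 0 + 0 + 0\right) + 12\right)^{2} = \left(-30 + 12\right)^{2} = \left(-18\right)^{2} = 324$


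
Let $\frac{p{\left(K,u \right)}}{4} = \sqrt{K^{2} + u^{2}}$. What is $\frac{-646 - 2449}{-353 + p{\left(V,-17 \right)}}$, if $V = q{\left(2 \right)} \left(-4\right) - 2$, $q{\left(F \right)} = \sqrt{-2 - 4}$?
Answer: $\frac{3095}{353 - 4 \sqrt{289 + \left(2 + 4 i \sqrt{6}\right)^{2}}} \approx 10.432 + 0.19547 i$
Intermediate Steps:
$q{\left(F \right)} = i \sqrt{6}$ ($q{\left(F \right)} = \sqrt{-6} = i \sqrt{6}$)
$V = -2 - 4 i \sqrt{6}$ ($V = i \sqrt{6} \left(-4\right) - 2 = - 4 i \sqrt{6} - 2 = -2 - 4 i \sqrt{6} \approx -2.0 - 9.798 i$)
$p{\left(K,u \right)} = 4 \sqrt{K^{2} + u^{2}}$
$\frac{-646 - 2449}{-353 + p{\left(V,-17 \right)}} = \frac{-646 - 2449}{-353 + 4 \sqrt{\left(-2 - 4 i \sqrt{6}\right)^{2} + \left(-17\right)^{2}}} = - \frac{3095}{-353 + 4 \sqrt{\left(-2 - 4 i \sqrt{6}\right)^{2} + 289}} = - \frac{3095}{-353 + 4 \sqrt{289 + \left(-2 - 4 i \sqrt{6}\right)^{2}}}$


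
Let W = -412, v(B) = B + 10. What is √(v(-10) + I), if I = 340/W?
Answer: I*√8755/103 ≈ 0.90843*I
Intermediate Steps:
v(B) = 10 + B
I = -85/103 (I = 340/(-412) = 340*(-1/412) = -85/103 ≈ -0.82524)
√(v(-10) + I) = √((10 - 10) - 85/103) = √(0 - 85/103) = √(-85/103) = I*√8755/103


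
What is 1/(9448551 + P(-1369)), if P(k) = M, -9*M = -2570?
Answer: 9/85039529 ≈ 1.0583e-7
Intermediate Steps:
M = 2570/9 (M = -⅑*(-2570) = 2570/9 ≈ 285.56)
P(k) = 2570/9
1/(9448551 + P(-1369)) = 1/(9448551 + 2570/9) = 1/(85039529/9) = 9/85039529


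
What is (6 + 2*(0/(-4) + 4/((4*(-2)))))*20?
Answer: 100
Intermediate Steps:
(6 + 2*(0/(-4) + 4/((4*(-2)))))*20 = (6 + 2*(0*(-¼) + 4/(-8)))*20 = (6 + 2*(0 + 4*(-⅛)))*20 = (6 + 2*(0 - ½))*20 = (6 + 2*(-½))*20 = (6 - 1)*20 = 5*20 = 100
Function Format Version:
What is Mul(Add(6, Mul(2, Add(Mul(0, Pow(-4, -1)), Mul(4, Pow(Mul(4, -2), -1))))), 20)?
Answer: 100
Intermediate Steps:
Mul(Add(6, Mul(2, Add(Mul(0, Pow(-4, -1)), Mul(4, Pow(Mul(4, -2), -1))))), 20) = Mul(Add(6, Mul(2, Add(Mul(0, Rational(-1, 4)), Mul(4, Pow(-8, -1))))), 20) = Mul(Add(6, Mul(2, Add(0, Mul(4, Rational(-1, 8))))), 20) = Mul(Add(6, Mul(2, Add(0, Rational(-1, 2)))), 20) = Mul(Add(6, Mul(2, Rational(-1, 2))), 20) = Mul(Add(6, -1), 20) = Mul(5, 20) = 100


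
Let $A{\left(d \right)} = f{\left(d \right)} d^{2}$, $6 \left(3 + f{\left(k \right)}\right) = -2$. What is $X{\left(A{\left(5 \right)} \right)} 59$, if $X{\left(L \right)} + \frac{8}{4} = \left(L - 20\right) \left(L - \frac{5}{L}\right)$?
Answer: $\frac{22840729}{45} \approx 5.0757 \cdot 10^{5}$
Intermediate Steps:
$f{\left(k \right)} = - \frac{10}{3}$ ($f{\left(k \right)} = -3 + \frac{1}{6} \left(-2\right) = -3 - \frac{1}{3} = - \frac{10}{3}$)
$A{\left(d \right)} = - \frac{10 d^{2}}{3}$
$X{\left(L \right)} = -2 + \left(-20 + L\right) \left(L - \frac{5}{L}\right)$ ($X{\left(L \right)} = -2 + \left(L - 20\right) \left(L - \frac{5}{L}\right) = -2 + \left(-20 + L\right) \left(L - \frac{5}{L}\right)$)
$X{\left(A{\left(5 \right)} \right)} 59 = \left(-7 + \left(- \frac{10 \cdot 5^{2}}{3}\right)^{2} - 20 \left(- \frac{10 \cdot 5^{2}}{3}\right) + \frac{100}{\left(- \frac{10}{3}\right) 5^{2}}\right) 59 = \left(-7 + \left(\left(- \frac{10}{3}\right) 25\right)^{2} - 20 \left(\left(- \frac{10}{3}\right) 25\right) + \frac{100}{\left(- \frac{10}{3}\right) 25}\right) 59 = \left(-7 + \left(- \frac{250}{3}\right)^{2} - - \frac{5000}{3} + \frac{100}{- \frac{250}{3}}\right) 59 = \left(-7 + \frac{62500}{9} + \frac{5000}{3} + 100 \left(- \frac{3}{250}\right)\right) 59 = \left(-7 + \frac{62500}{9} + \frac{5000}{3} - \frac{6}{5}\right) 59 = \frac{387131}{45} \cdot 59 = \frac{22840729}{45}$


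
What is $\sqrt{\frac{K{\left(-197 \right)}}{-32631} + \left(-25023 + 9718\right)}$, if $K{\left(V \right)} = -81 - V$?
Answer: $\frac{i \sqrt{16296494759301}}{32631} \approx 123.71 i$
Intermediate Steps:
$\sqrt{\frac{K{\left(-197 \right)}}{-32631} + \left(-25023 + 9718\right)} = \sqrt{\frac{-81 - -197}{-32631} + \left(-25023 + 9718\right)} = \sqrt{\left(-81 + 197\right) \left(- \frac{1}{32631}\right) - 15305} = \sqrt{116 \left(- \frac{1}{32631}\right) - 15305} = \sqrt{- \frac{116}{32631} - 15305} = \sqrt{- \frac{499417571}{32631}} = \frac{i \sqrt{16296494759301}}{32631}$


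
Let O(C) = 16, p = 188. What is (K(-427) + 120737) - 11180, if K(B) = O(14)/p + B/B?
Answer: 5149230/47 ≈ 1.0956e+5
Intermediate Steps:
K(B) = 51/47 (K(B) = 16/188 + B/B = 16*(1/188) + 1 = 4/47 + 1 = 51/47)
(K(-427) + 120737) - 11180 = (51/47 + 120737) - 11180 = 5674690/47 - 11180 = 5149230/47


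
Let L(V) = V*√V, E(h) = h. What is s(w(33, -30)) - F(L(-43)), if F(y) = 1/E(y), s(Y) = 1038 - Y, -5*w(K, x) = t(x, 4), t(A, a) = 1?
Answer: 5191/5 - I*√43/1849 ≈ 1038.2 - 0.0035465*I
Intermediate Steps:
w(K, x) = -⅕ (w(K, x) = -⅕*1 = -⅕)
L(V) = V^(3/2)
F(y) = 1/y
s(w(33, -30)) - F(L(-43)) = (1038 - 1*(-⅕)) - 1/((-43)^(3/2)) = (1038 + ⅕) - 1/((-43*I*√43)) = 5191/5 - I*√43/1849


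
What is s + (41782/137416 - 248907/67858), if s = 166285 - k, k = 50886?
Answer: 269009583338729/2331193732 ≈ 1.1540e+5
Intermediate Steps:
s = 115399 (s = 166285 - 1*50886 = 166285 - 50886 = 115399)
s + (41782/137416 - 248907/67858) = 115399 + (41782/137416 - 248907/67858) = 115399 + (41782*(1/137416) - 248907*1/67858) = 115399 + (20891/68708 - 248907/67858) = 115399 - 7842140339/2331193732 = 269009583338729/2331193732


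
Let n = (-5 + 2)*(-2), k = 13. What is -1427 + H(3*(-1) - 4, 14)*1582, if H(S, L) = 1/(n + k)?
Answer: -25531/19 ≈ -1343.7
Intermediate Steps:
n = 6 (n = -3*(-2) = 6)
H(S, L) = 1/19 (H(S, L) = 1/(6 + 13) = 1/19)
-1427 + H(3*(-1) - 4, 14)*1582 = -1427 + (1/19)*1582 = -1427 + 1582/19 = -25531/19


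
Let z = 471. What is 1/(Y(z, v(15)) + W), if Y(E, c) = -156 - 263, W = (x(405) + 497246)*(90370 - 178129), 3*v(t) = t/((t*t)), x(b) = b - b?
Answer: -1/43637812133 ≈ -2.2916e-11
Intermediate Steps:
x(b) = 0
v(t) = 1/(3*t) (v(t) = (t/((t*t)))/3 = (t/(t²))/3 = (t/t²)/3 = 1/(3*t))
W = -43637811714 (W = (0 + 497246)*(90370 - 178129) = 497246*(-87759) = -43637811714)
Y(E, c) = -419
1/(Y(z, v(15)) + W) = 1/(-419 - 43637811714) = 1/(-43637812133) = -1/43637812133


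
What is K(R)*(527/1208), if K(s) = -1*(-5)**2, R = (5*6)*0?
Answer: -13175/1208 ≈ -10.906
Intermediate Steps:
R = 0 (R = 30*0 = 0)
K(s) = -25 (K(s) = -1*25 = -25)
K(R)*(527/1208) = -13175/1208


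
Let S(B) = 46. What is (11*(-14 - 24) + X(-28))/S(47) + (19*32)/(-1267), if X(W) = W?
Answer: -296525/29141 ≈ -10.176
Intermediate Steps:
(11*(-14 - 24) + X(-28))/S(47) + (19*32)/(-1267) = (11*(-14 - 24) - 28)/46 + (19*32)/(-1267) = (11*(-38) - 28)*(1/46) + 608*(-1/1267) = (-418 - 28)*(1/46) - 608/1267 = -446*1/46 - 608/1267 = -223/23 - 608/1267 = -296525/29141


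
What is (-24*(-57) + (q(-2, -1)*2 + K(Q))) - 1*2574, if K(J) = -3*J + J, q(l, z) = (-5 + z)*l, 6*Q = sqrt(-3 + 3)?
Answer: -1182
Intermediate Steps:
Q = 0 (Q = sqrt(-3 + 3)/6 = sqrt(0)/6 = (1/6)*0 = 0)
q(l, z) = l*(-5 + z)
K(J) = -2*J
(-24*(-57) + (q(-2, -1)*2 + K(Q))) - 1*2574 = (-24*(-57) + (-2*(-5 - 1)*2 - 2*0)) - 1*2574 = (1368 + (-2*(-6)*2 + 0)) - 2574 = (1368 + (12*2 + 0)) - 2574 = (1368 + (24 + 0)) - 2574 = (1368 + 24) - 2574 = 1392 - 2574 = -1182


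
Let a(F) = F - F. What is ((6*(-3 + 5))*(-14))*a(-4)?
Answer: 0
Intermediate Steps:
a(F) = 0
((6*(-3 + 5))*(-14))*a(-4) = ((6*(-3 + 5))*(-14))*0 = ((6*2)*(-14))*0 = (12*(-14))*0 = -168*0 = 0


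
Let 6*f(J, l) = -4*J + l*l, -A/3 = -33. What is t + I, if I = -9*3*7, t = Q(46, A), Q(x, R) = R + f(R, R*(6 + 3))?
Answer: 264315/2 ≈ 1.3216e+5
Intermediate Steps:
A = 99 (A = -3*(-33) = 99)
f(J, l) = -2*J/3 + l²/6 (f(J, l) = (-4*J + l*l)/6 = (-4*J + l²)/6 = (l² - 4*J)/6 = -2*J/3 + l²/6)
Q(x, R) = R/3 + 27*R²/2 (Q(x, R) = R + (-2*R/3 + (R*(6 + 3))²/6) = R + (-2*R/3 + (R*9)²/6) = R + (-2*R/3 + (9*R)²/6) = R + (-2*R/3 + (81*R²)/6) = R + (-2*R/3 + 27*R²/2) = R/3 + 27*R²/2)
t = 264693/2 (t = (⅙)*99*(2 + 81*99) = (⅙)*99*(2 + 8019) = (⅙)*99*8021 = 264693/2 ≈ 1.3235e+5)
I = -189 (I = -27*7 = -189)
t + I = 264693/2 - 189 = 264315/2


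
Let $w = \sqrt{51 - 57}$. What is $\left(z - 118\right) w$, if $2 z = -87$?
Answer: $- \frac{323 i \sqrt{6}}{2} \approx - 395.59 i$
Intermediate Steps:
$z = - \frac{87}{2}$ ($z = \frac{1}{2} \left(-87\right) = - \frac{87}{2} \approx -43.5$)
$w = i \sqrt{6}$ ($w = \sqrt{-6} = i \sqrt{6} \approx 2.4495 i$)
$\left(z - 118\right) w = \left(- \frac{87}{2} - 118\right) i \sqrt{6} = - \frac{323 i \sqrt{6}}{2}$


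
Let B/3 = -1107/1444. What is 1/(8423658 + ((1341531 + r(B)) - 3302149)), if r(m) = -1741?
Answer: 1/6461299 ≈ 1.5477e-7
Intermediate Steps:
B = -3321/1444 (B = 3*(-1107/1444) = -3321/1444 ≈ -2.2999)
1/(8423658 + ((1341531 + r(B)) - 3302149)) = 1/(8423658 + ((1341531 - 1741) - 3302149)) = 1/(8423658 + (1339790 - 3302149)) = 1/(8423658 - 1962359) = 1/6461299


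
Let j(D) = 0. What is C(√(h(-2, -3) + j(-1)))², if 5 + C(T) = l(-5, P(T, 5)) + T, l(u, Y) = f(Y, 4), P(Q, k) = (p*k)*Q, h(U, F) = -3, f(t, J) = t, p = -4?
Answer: -1058 + 190*I*√3 ≈ -1058.0 + 329.09*I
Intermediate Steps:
P(Q, k) = -4*Q*k (P(Q, k) = (-4*k)*Q = -4*Q*k)
l(u, Y) = Y
C(T) = -5 - 19*T (C(T) = -5 + (-4*T*5 + T) = -5 + (-20*T + T) = -5 - 19*T)
C(√(h(-2, -3) + j(-1)))² = (-5 - 19*√(-3 + 0))² = (-5 - 19*I*√3)²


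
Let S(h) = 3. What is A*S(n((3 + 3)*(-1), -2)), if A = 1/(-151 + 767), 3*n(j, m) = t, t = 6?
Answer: 3/616 ≈ 0.0048701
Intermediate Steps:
n(j, m) = 2 (n(j, m) = (⅓)*6 = 2)
A = 1/616 ≈ 0.0016234
A*S(n((3 + 3)*(-1), -2)) = (1/616)*3 = 3/616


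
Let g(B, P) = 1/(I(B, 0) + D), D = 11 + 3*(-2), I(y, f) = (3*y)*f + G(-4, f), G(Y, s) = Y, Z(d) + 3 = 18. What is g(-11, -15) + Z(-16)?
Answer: 16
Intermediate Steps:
Z(d) = 15 (Z(d) = -3 + 18 = 15)
I(y, f) = -4 + 3*f*y (I(y, f) = (3*y)*f - 4 = 3*f*y - 4 = -4 + 3*f*y)
D = 5 (D = 11 - 6 = 5)
g(B, P) = 1 (g(B, P) = 1/((-4 + 3*0*B) + 5) = 1/((-4 + 0) + 5) = 1/(-4 + 5) = 1/1 = 1)
g(-11, -15) + Z(-16) = 1 + 15 = 16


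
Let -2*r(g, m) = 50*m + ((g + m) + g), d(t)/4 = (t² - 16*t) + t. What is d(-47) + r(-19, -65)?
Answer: 26665/2 ≈ 13333.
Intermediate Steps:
d(t) = -60*t + 4*t² (d(t) = 4*((t² - 16*t) + t) = 4*(t² - 15*t) = -60*t + 4*t²)
r(g, m) = -g - 51*m/2 (r(g, m) = -(50*m + ((g + m) + g))/2 = -(50*m + (m + 2*g))/2 = -(2*g + 51*m)/2 = -g - 51*m/2)
d(-47) + r(-19, -65) = 4*(-47)*(-15 - 47) + (-1*(-19) - 51/2*(-65)) = 4*(-47)*(-62) + (19 + 3315/2) = 11656 + 3353/2 = 26665/2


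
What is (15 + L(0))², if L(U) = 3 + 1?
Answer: 361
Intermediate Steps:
L(U) = 4
(15 + L(0))² = (15 + 4)² = 19² = 361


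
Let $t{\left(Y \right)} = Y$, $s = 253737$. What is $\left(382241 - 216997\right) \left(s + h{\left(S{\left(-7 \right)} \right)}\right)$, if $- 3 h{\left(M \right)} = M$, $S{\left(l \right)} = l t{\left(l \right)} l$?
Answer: $\frac{125842229176}{3} \approx 4.1947 \cdot 10^{10}$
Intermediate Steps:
$S{\left(l \right)} = l^{3}$ ($S{\left(l \right)} = l l l = l^{2} l = l^{3}$)
$h{\left(M \right)} = - \frac{M}{3}$
$\left(382241 - 216997\right) \left(s + h{\left(S{\left(-7 \right)} \right)}\right) = \left(382241 - 216997\right) \left(253737 - \frac{\left(-7\right)^{3}}{3}\right) = 165244 \left(253737 - - \frac{343}{3}\right) = 165244 \left(253737 + \frac{343}{3}\right) = 165244 \cdot \frac{761554}{3} = \frac{125842229176}{3}$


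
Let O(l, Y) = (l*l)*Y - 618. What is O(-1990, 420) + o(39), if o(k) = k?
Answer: 1663241421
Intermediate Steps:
O(l, Y) = -618 + Y*l² (O(l, Y) = l²*Y - 618 = Y*l² - 618 = -618 + Y*l²)
O(-1990, 420) + o(39) = (-618 + 420*(-1990)²) + 39 = (-618 + 420*3960100) + 39 = (-618 + 1663242000) + 39 = 1663241382 + 39 = 1663241421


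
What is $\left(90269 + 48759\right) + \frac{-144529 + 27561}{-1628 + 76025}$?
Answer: $\frac{10343149148}{74397} \approx 1.3903 \cdot 10^{5}$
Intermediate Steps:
$\left(90269 + 48759\right) + \frac{-144529 + 27561}{-1628 + 76025} = 139028 - \frac{116968}{74397} = \frac{10343149148}{74397}$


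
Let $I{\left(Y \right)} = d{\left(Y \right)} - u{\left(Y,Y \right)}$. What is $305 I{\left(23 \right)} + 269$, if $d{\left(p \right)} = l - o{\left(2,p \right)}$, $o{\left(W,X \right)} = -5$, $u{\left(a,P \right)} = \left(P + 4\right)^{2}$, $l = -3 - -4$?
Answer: $-220246$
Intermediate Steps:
$l = 1$ ($l = -3 + 4 = 1$)
$u{\left(a,P \right)} = \left(4 + P\right)^{2}$
$d{\left(p \right)} = 6$ ($d{\left(p \right)} = 1 - -5 = 1 + 5 = 6$)
$I{\left(Y \right)} = 6 - \left(4 + Y\right)^{2}$
$305 I{\left(23 \right)} + 269 = 305 \left(6 - \left(4 + 23\right)^{2}\right) + 269 = 305 \left(6 - 27^{2}\right) + 269 = 305 \left(6 - 729\right) + 269 = 305 \left(-723\right) + 269 = -220515 + 269 = -220246$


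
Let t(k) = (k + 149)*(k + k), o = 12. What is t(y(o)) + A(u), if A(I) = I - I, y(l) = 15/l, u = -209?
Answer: 3005/8 ≈ 375.63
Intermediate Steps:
t(k) = 2*k*(149 + k) (t(k) = (149 + k)*(2*k) = 2*k*(149 + k))
A(I) = 0
t(y(o)) + A(u) = 2*(15/12)*(149 + 15/12) + 0 = 2*(15*(1/12))*(149 + 15*(1/12)) + 0 = 2*(5/4)*(149 + 5/4) + 0 = 2*(5/4)*(601/4) + 0 = 3005/8 + 0 = 3005/8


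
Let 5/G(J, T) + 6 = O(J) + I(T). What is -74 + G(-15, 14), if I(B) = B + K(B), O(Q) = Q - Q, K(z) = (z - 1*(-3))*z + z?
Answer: -3847/52 ≈ -73.981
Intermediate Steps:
K(z) = z + z*(3 + z) (K(z) = (z + 3)*z + z = (3 + z)*z + z = z*(3 + z) + z = z + z*(3 + z))
O(Q) = 0
I(B) = B + B*(4 + B)
G(J, T) = 5/(-6 + T*(5 + T)) (G(J, T) = 5/(-6 + (0 + T*(5 + T))) = 5/(-6 + T*(5 + T)))
-74 + G(-15, 14) = -74 + 5/(-6 + 14 + 14*(4 + 14)) = -74 + 5/(-6 + 14 + 14*18) = -74 + 5/(-6 + 14 + 252) = -74 + 5/260 = -74 + 5*(1/260) = -74 + 1/52 = -3847/52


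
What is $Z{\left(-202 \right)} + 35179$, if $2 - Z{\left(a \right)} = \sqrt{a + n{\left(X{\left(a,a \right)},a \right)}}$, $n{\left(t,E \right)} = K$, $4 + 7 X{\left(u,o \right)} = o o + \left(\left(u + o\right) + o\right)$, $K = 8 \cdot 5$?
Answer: $35181 - 9 i \sqrt{2} \approx 35181.0 - 12.728 i$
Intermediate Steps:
$K = 40$
$X{\left(u,o \right)} = - \frac{4}{7} + \frac{u}{7} + \frac{o^{2}}{7} + \frac{2 o}{7}$ ($X{\left(u,o \right)} = - \frac{4}{7} + \frac{o o + \left(\left(u + o\right) + o\right)}{7} = - \frac{4}{7} + \frac{o^{2} + \left(\left(o + u\right) + o\right)}{7} = - \frac{4}{7} + \frac{o^{2} + \left(u + 2 o\right)}{7} = - \frac{4}{7} + \frac{u + o^{2} + 2 o}{7} = - \frac{4}{7} + \left(\frac{u}{7} + \frac{o^{2}}{7} + \frac{2 o}{7}\right) = - \frac{4}{7} + \frac{u}{7} + \frac{o^{2}}{7} + \frac{2 o}{7}$)
$n{\left(t,E \right)} = 40$
$Z{\left(a \right)} = 2 - \sqrt{40 + a}$ ($Z{\left(a \right)} = 2 - \sqrt{a + 40} = 2 - \sqrt{40 + a}$)
$Z{\left(-202 \right)} + 35179 = \left(2 - \sqrt{40 - 202}\right) + 35179 = \left(2 - \sqrt{-162}\right) + 35179 = \left(2 - 9 i \sqrt{2}\right) + 35179 = 35181 - 9 i \sqrt{2}$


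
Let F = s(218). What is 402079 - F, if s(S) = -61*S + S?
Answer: 415159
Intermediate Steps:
s(S) = -60*S
F = -13080 (F = -60*218 = -13080)
402079 - F = 402079 - 1*(-13080) = 402079 + 13080 = 415159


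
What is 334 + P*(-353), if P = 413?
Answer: -145455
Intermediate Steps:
334 + P*(-353) = 334 + 413*(-353) = 334 - 145789 = -145455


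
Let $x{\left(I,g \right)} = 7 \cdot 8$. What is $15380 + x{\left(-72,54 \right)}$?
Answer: $15436$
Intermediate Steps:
$x{\left(I,g \right)} = 56$
$15380 + x{\left(-72,54 \right)} = 15380 + 56 = 15436$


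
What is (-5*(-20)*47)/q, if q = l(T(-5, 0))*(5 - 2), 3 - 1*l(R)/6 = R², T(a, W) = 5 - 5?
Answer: 2350/27 ≈ 87.037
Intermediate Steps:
T(a, W) = 0
l(R) = 18 - 6*R²
q = 54 (q = (18 - 6*0²)*(5 - 2) = (18 - 6*0)*3 = (18 + 0)*3 = 18*3 = 54)
(-5*(-20)*47)/q = (-5*(-20)*47)/54 = (100*47)*(1/54) = 4700*(1/54) = 2350/27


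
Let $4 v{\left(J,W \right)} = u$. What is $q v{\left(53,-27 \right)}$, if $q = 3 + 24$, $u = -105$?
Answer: $- \frac{2835}{4} \approx -708.75$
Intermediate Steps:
$q = 27$
$v{\left(J,W \right)} = - \frac{105}{4}$ ($v{\left(J,W \right)} = \frac{1}{4} \left(-105\right) = - \frac{105}{4}$)
$q v{\left(53,-27 \right)} = 27 \left(- \frac{105}{4}\right) = - \frac{2835}{4}$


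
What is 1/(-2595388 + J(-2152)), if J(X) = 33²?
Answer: -1/2594299 ≈ -3.8546e-7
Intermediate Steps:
J(X) = 1089
1/(-2595388 + J(-2152)) = 1/(-2595388 + 1089) = 1/(-2594299) = -1/2594299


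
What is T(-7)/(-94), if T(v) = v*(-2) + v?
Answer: -7/94 ≈ -0.074468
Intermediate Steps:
T(v) = -v (T(v) = -2*v + v = -v)
T(-7)/(-94) = -1*(-7)/(-94) = 7*(-1/94) = -7/94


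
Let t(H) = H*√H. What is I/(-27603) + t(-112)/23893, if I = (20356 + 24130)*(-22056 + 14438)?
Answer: 338894348/27603 - 448*I*√7/23893 ≈ 12277.0 - 0.049609*I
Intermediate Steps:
t(H) = H^(3/2)
I = -338894348 (I = 44486*(-7618) = -338894348)
I/(-27603) + t(-112)/23893 = -338894348/(-27603) + (-112)^(3/2)/23893 = -338894348*(-1/27603) - 448*I*√7*(1/23893) = 338894348/27603 - 448*I*√7/23893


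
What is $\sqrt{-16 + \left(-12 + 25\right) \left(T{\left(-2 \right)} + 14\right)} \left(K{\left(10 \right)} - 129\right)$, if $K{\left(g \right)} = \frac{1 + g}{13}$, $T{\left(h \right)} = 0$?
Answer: $- \frac{1666 \sqrt{166}}{13} \approx -1651.1$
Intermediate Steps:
$K{\left(g \right)} = \frac{1}{13} + \frac{g}{13}$ ($K{\left(g \right)} = \left(1 + g\right) \frac{1}{13} = \frac{1}{13} + \frac{g}{13}$)
$\sqrt{-16 + \left(-12 + 25\right) \left(T{\left(-2 \right)} + 14\right)} \left(K{\left(10 \right)} - 129\right) = \sqrt{-16 + \left(-12 + 25\right) \left(0 + 14\right)} \left(\left(\frac{1}{13} + \frac{1}{13} \cdot 10\right) - 129\right) = \sqrt{-16 + 13 \cdot 14} \left(\left(\frac{1}{13} + \frac{10}{13}\right) - 129\right) = \sqrt{-16 + 182} \left(\frac{11}{13} - 129\right) = \sqrt{166} \left(- \frac{1666}{13}\right) = - \frac{1666 \sqrt{166}}{13}$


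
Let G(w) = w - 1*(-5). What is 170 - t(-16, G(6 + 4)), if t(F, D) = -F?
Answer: 154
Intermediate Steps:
G(w) = 5 + w (G(w) = w + 5 = 5 + w)
170 - t(-16, G(6 + 4)) = 170 - (-1)*(-16) = 170 - 1*16 = 170 - 16 = 154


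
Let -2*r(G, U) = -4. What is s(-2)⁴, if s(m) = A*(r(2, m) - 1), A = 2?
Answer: 16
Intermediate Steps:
r(G, U) = 2 (r(G, U) = -½*(-4) = 2)
s(m) = 2 (s(m) = 2*(2 - 1) = 2*1 = 2)
s(-2)⁴ = 2⁴ = 16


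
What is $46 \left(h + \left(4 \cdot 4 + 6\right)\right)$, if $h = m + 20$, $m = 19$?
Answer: $2806$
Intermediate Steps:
$h = 39$ ($h = 19 + 20 = 39$)
$46 \left(h + \left(4 \cdot 4 + 6\right)\right) = 46 \left(39 + \left(4 \cdot 4 + 6\right)\right) = 46 \left(39 + \left(16 + 6\right)\right) = 46 \left(39 + 22\right) = 46 \cdot 61 = 2806$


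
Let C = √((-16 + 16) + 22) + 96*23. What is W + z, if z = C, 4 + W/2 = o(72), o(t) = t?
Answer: 2344 + √22 ≈ 2348.7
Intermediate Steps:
W = 136 (W = -8 + 2*72 = -8 + 144 = 136)
C = 2208 + √22 (C = √(0 + 22) + 2208 = √22 + 2208 = 2208 + √22 ≈ 2212.7)
z = 2208 + √22 ≈ 2212.7
W + z = 136 + (2208 + √22) = 2344 + √22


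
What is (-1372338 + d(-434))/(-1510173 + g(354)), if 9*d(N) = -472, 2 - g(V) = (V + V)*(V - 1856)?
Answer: 12351514/4020795 ≈ 3.0719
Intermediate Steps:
g(V) = 2 - 2*V*(-1856 + V) (g(V) = 2 - (V + V)*(V - 1856) = 2 - 2*V*(-1856 + V))
d(N) = -472/9 (d(N) = (1/9)*(-472) = -472/9)
(-1372338 + d(-434))/(-1510173 + g(354)) = (-1372338 - 472/9)/(-1510173 + (2 - 2*354**2 + 3712*354)) = -12351514/(9*(-1510173 + (2 - 2*125316 + 1314048))) = -12351514/(9*(-1510173 + (2 - 250632 + 1314048))) = -12351514/(9*(-1510173 + 1063418)) = -12351514/9/(-446755) = -12351514/9*(-1/446755) = 12351514/4020795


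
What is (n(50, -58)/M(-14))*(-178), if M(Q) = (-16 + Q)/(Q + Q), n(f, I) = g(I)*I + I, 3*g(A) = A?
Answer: -1589896/9 ≈ -1.7666e+5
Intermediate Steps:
g(A) = A/3
n(f, I) = I + I²/3 (n(f, I) = (I/3)*I + I = I²/3 + I = I + I²/3)
M(Q) = (-16 + Q)/(2*Q) (M(Q) = (-16 + Q)/((2*Q)) = (-16 + Q)*(1/(2*Q)) = (-16 + Q)/(2*Q))
(n(50, -58)/M(-14))*(-178) = (((⅓)*(-58)*(3 - 58))/(((½)*(-16 - 14)/(-14))))*(-178) = (((⅓)*(-58)*(-55))/(((½)*(-1/14)*(-30))))*(-178) = (3190/(3*(15/14)))*(-178) = ((3190/3)*(14/15))*(-178) = (8932/9)*(-178) = -1589896/9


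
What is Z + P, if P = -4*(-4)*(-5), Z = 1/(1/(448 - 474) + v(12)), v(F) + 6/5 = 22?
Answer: -215790/2699 ≈ -79.952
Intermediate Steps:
v(F) = 104/5 (v(F) = -6/5 + 22 = 104/5)
Z = 130/2699 (Z = 1/(1/(448 - 474) + 104/5) = 1/(1/(-26) + 104/5) = 1/(-1/26 + 104/5) = 1/(2699/130) = 130/2699 ≈ 0.048166)
P = -80 (P = 16*(-5) = -80)
Z + P = 130/2699 - 80 = -215790/2699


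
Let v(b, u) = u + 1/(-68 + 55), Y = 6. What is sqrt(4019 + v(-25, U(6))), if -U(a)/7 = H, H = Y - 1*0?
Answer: 10*sqrt(6721)/13 ≈ 63.063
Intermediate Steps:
H = 6 (H = 6 - 1*0 = 6 + 0 = 6)
U(a) = -42 (U(a) = -7*6 = -42)
v(b, u) = -1/13 + u (v(b, u) = u + 1/(-13) = u - 1/13 = -1/13 + u)
sqrt(4019 + v(-25, U(6))) = sqrt(4019 + (-1/13 - 42)) = sqrt(4019 - 547/13) = sqrt(51700/13) = 10*sqrt(6721)/13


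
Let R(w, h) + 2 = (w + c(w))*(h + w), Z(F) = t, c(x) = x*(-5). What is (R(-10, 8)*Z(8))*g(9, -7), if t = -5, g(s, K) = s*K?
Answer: -25830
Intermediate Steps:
c(x) = -5*x
g(s, K) = K*s
Z(F) = -5
R(w, h) = -2 - 4*w*(h + w) (R(w, h) = -2 + (w - 5*w)*(h + w) = -2 + (-4*w)*(h + w) = -2 - 4*w*(h + w))
(R(-10, 8)*Z(8))*g(9, -7) = ((-2 - 4*(-10)**2 - 4*8*(-10))*(-5))*(-7*9) = ((-2 - 4*100 + 320)*(-5))*(-63) = ((-2 - 400 + 320)*(-5))*(-63) = -82*(-5)*(-63) = 410*(-63) = -25830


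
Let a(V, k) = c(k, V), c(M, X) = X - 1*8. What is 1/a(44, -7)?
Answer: 1/36 ≈ 0.027778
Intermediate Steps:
c(M, X) = -8 + X (c(M, X) = X - 8 = -8 + X)
a(V, k) = -8 + V
1/a(44, -7) = 1/(-8 + 44) = 1/36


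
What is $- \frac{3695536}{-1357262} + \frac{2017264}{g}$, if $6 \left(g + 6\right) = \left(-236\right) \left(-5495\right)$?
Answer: $\frac{663126455726}{55002363919} \approx 12.056$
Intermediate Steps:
$g = \frac{648392}{3}$ ($g = -6 + \frac{\left(-236\right) \left(-5495\right)}{6} = -6 + \frac{1}{6} \cdot 1296820 = -6 + \frac{648410}{3} = \frac{648392}{3} \approx 2.1613 \cdot 10^{5}$)
$- \frac{3695536}{-1357262} + \frac{2017264}{g} = - \frac{3695536}{-1357262} + \frac{2017264}{\frac{648392}{3}} = \left(-3695536\right) \left(- \frac{1}{1357262}\right) + 2017264 \cdot \frac{3}{648392} = \frac{1847768}{678631} + \frac{756474}{81049} = \frac{663126455726}{55002363919}$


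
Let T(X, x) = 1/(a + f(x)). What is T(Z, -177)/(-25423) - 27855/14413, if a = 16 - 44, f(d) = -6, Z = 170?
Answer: -24077346197/12458337766 ≈ -1.9326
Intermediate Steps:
a = -28
T(X, x) = -1/34 (T(X, x) = 1/(-28 - 6) = 1/(-34) = -1/34)
T(Z, -177)/(-25423) - 27855/14413 = -1/34/(-25423) - 27855/14413 = -1/34*(-1/25423) - 27855*1/14413 = 1/864382 - 27855/14413 = -24077346197/12458337766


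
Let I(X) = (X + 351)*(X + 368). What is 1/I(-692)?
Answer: 1/110484 ≈ 9.0511e-6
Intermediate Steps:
I(X) = (351 + X)*(368 + X)
1/I(-692) = 1/(129168 + (-692)² + 719*(-692)) = 1/(129168 + 478864 - 497548) = 1/110484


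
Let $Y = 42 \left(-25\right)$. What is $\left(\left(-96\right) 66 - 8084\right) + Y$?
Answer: $-15470$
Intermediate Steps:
$Y = -1050$
$\left(\left(-96\right) 66 - 8084\right) + Y = \left(\left(-96\right) 66 - 8084\right) - 1050 = \left(-6336 - 8084\right) - 1050 = -14420 - 1050 = -15470$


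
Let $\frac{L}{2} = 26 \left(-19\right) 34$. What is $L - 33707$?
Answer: $-67299$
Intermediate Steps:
$L = -33592$ ($L = 2 \cdot 26 \left(-19\right) 34 = 2 \left(\left(-494\right) 34\right) = 2 \left(-16796\right) = -33592$)
$L - 33707 = -33592 - 33707 = -67299$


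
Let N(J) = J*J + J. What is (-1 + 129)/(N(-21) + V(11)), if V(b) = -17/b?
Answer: 1408/4603 ≈ 0.30589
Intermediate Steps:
N(J) = J + J**2 (N(J) = J**2 + J = J + J**2)
(-1 + 129)/(N(-21) + V(11)) = (-1 + 129)/(-21*(1 - 21) - 17/11) = 128/(-21*(-20) - 17*1/11) = 128/(420 - 17/11) = 128/(4603/11) = 128*(11/4603) = 1408/4603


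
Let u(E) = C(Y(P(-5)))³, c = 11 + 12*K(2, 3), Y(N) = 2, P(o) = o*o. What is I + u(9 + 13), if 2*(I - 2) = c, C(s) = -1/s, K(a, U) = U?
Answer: 203/8 ≈ 25.375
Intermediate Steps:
P(o) = o²
c = 47 (c = 11 + 12*3 = 11 + 36 = 47)
u(E) = -⅛ (u(E) = (-1/2)³ = (-1*½)³ = (-½)³ = -⅛)
I = 51/2 (I = 2 + (½)*47 = 2 + 47/2 = 51/2 ≈ 25.500)
I + u(9 + 13) = 51/2 - ⅛ = 203/8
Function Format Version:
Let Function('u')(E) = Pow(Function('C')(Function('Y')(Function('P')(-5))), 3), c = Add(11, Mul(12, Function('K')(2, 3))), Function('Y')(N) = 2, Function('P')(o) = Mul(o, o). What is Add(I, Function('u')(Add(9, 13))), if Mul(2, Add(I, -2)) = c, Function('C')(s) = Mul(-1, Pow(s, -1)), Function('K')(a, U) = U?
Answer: Rational(203, 8) ≈ 25.375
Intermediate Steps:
Function('P')(o) = Pow(o, 2)
c = 47 (c = Add(11, Mul(12, 3)) = Add(11, 36) = 47)
Function('u')(E) = Rational(-1, 8) (Function('u')(E) = Pow(Mul(-1, Pow(2, -1)), 3) = Pow(Mul(-1, Rational(1, 2)), 3) = Pow(Rational(-1, 2), 3) = Rational(-1, 8))
I = Rational(51, 2) (I = Add(2, Mul(Rational(1, 2), 47)) = Add(2, Rational(47, 2)) = Rational(51, 2) ≈ 25.500)
Add(I, Function('u')(Add(9, 13))) = Add(Rational(51, 2), Rational(-1, 8)) = Rational(203, 8)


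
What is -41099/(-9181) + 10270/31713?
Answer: 1397661457/291157053 ≈ 4.8004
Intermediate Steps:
-41099/(-9181) + 10270/31713 = -41099*(-1/9181) + 10270*(1/31713) = 41099/9181 + 10270/31713 = 1397661457/291157053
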